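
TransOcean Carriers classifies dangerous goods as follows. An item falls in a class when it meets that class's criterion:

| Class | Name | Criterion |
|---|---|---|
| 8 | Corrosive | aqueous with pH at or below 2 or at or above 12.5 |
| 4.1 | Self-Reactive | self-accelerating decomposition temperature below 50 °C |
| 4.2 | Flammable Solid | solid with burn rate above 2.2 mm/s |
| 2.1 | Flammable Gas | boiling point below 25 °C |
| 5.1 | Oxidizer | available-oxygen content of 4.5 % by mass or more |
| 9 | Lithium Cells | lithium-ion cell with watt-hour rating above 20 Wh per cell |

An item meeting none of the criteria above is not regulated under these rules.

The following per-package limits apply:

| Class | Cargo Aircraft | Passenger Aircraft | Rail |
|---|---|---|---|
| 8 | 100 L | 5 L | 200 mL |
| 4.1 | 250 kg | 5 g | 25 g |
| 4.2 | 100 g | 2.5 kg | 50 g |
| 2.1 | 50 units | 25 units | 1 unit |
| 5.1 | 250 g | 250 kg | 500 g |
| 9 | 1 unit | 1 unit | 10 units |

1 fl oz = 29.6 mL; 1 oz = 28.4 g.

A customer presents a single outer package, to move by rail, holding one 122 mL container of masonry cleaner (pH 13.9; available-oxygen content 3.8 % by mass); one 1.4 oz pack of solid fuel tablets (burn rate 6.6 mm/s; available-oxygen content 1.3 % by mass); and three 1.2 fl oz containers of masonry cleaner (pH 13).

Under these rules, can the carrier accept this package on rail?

The masonry cleaner has pH 13.9, which is ≥ 12.5, so it is Class 8 (Corrosive).
With burn rate 6.6 mm/s (> 2.2 mm/s), the solid fuel tablets fall in Class 4.2.
With pH 13 (≥ 12.5), the masonry cleaner falls in Class 8.
Total Class 8: 122 mL + (three 1.2 fl oz containers = 106.56 mL) = 228.56 mL.
228.56 mL > 200 mL (rail limit, Class 8) — over the limit.
Class 4.2 quantity: one 1.4 oz pack = 39.76 g.
That is within the Class 4.2 rail limit of 50 g.

No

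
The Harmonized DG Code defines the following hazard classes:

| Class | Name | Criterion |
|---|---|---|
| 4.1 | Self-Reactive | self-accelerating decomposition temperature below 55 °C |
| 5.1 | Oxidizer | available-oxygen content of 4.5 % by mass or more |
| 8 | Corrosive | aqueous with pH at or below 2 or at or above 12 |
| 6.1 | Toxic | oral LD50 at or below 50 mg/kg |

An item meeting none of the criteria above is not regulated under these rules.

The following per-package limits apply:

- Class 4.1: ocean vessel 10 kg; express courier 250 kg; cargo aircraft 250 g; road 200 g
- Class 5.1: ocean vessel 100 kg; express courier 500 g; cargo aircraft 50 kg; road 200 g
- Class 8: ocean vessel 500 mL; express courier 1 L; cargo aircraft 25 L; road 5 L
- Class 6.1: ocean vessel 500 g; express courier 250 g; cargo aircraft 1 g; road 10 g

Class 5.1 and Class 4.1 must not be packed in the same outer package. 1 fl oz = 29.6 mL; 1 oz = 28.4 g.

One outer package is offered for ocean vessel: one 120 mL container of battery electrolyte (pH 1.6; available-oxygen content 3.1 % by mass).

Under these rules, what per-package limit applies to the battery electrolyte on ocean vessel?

The battery electrolyte has pH 1.6, which is ≤ 2, so it is Class 8 (Corrosive).
The ocean vessel limit for Class 8 is 500 mL.

500 mL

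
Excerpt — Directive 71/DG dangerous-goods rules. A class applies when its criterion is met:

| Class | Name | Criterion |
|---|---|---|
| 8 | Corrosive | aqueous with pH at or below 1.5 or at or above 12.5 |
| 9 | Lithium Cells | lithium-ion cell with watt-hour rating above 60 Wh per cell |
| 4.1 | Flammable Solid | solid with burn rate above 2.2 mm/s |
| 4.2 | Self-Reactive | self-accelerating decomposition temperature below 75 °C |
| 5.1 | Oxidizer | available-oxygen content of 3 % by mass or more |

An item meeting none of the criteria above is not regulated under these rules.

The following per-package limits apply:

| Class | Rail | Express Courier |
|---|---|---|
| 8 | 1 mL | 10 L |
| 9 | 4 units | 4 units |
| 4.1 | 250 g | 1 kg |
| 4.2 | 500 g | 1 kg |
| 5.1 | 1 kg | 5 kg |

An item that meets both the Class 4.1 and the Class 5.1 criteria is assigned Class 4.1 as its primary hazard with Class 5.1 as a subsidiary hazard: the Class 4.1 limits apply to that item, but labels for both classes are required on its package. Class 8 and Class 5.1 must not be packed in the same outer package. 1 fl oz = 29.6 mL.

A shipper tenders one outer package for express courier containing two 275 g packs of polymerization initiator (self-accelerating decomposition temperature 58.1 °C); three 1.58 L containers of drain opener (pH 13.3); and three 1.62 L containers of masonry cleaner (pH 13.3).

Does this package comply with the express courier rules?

Yes

Polymerization initiator: self-accelerating decomposition temperature 58.1 °C < 75 °C → Class 4.2 (Self-Reactive).
With pH 13.3 (≥ 12.5), the drain opener falls in Class 8.
The masonry cleaner has pH 13.3, which is ≥ 12.5, so it is Class 8 (Corrosive).
Total Class 8: (three 1.58 L containers = 4.74 L) + (three 1.62 L containers = 4.86 L) = 9.6 L.
That is within the Class 8 express courier limit of 10 L.
Class 4.2 quantity: two 275 g packs = 550 g.
550 g is within the express courier limit of 1 kg for Class 4.2.
The segregation rule (Class 8 with Class 5.1) does not apply to Class 8 with Class 4.2.
Every hazard class is within its express courier limit and no segregation rule is violated.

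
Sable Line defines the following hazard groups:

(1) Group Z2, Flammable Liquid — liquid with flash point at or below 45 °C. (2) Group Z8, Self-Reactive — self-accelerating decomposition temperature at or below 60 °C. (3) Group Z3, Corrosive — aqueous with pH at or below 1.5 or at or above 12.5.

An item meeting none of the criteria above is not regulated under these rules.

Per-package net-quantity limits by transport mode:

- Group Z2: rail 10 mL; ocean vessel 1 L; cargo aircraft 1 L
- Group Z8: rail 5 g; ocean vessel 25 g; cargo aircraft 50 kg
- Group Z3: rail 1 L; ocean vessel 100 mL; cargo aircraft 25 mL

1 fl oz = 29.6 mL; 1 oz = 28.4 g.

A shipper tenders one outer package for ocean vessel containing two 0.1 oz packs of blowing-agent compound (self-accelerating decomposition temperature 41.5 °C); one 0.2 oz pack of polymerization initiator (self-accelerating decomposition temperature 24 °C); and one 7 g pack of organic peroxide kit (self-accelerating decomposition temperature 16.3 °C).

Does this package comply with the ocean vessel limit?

With self-accelerating decomposition temperature 41.5 °C (≤ 60 °C), the blowing-agent compound falls in Group Z8.
Self-accelerating decomposition temperature 24 °C meets the Group Z8 criterion (Self-Reactive), so the polymerization initiator is Group Z8.
The organic peroxide kit has self-accelerating decomposition temperature 16.3 °C, which is ≤ 60 °C, so it is Group Z8 (Self-Reactive).
Group Z8 net quantity: (two 0.1 oz packs = 5.68 g) + (one 0.2 oz pack = 5.68 g) + 7 g = 18.36 g.
That is within the Group Z8 ocean vessel limit of 25 g.

Yes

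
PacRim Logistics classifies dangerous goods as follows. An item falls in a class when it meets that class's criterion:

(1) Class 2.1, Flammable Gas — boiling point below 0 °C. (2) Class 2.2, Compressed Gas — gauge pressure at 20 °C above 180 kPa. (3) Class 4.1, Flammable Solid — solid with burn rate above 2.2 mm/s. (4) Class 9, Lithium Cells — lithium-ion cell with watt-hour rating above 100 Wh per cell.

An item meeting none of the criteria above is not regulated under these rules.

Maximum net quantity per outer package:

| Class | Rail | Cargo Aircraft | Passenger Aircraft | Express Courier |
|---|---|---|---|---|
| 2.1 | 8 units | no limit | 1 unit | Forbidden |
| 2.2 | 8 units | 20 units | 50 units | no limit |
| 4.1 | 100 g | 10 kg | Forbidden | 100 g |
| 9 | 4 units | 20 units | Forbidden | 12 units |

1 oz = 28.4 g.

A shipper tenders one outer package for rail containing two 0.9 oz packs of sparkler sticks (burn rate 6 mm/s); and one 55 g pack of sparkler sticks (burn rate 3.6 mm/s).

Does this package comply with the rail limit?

Burn rate 6 mm/s meets the Class 4.1 criterion (Flammable Solid), so the sparkler sticks are Class 4.1.
With burn rate 3.6 mm/s (> 2.2 mm/s), the sparkler sticks fall in Class 4.1.
Total Class 4.1: (two 0.9 oz packs = 51.12 g) + 55 g = 106.12 g.
106.12 g exceeds the rail limit of 100 g for Class 4.1.

No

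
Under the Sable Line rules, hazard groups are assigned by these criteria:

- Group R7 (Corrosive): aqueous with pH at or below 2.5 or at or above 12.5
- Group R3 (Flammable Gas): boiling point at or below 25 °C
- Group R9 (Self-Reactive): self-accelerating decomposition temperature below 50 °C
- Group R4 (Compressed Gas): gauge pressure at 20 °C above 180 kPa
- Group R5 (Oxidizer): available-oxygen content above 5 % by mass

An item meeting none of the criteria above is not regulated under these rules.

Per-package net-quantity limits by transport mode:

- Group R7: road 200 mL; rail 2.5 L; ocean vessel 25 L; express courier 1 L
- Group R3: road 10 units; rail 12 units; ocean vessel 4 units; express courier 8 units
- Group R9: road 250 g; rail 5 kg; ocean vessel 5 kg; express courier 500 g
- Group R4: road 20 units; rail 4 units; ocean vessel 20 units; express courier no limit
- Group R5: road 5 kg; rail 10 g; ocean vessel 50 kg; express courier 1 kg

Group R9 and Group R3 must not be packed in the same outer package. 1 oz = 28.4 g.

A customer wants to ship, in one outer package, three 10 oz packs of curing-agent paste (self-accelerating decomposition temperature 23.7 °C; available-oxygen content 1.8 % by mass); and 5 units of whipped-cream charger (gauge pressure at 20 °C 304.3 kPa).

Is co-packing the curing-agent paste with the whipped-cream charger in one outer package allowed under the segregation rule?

Yes

With self-accelerating decomposition temperature 23.7 °C (< 50 °C), the curing-agent paste falls in Group R9.
With gauge pressure at 20 °C 304.3 kPa (> 180 kPa), the whipped-cream charger falls in Group R4.
No segregation rule bars Group R9 with Group R4.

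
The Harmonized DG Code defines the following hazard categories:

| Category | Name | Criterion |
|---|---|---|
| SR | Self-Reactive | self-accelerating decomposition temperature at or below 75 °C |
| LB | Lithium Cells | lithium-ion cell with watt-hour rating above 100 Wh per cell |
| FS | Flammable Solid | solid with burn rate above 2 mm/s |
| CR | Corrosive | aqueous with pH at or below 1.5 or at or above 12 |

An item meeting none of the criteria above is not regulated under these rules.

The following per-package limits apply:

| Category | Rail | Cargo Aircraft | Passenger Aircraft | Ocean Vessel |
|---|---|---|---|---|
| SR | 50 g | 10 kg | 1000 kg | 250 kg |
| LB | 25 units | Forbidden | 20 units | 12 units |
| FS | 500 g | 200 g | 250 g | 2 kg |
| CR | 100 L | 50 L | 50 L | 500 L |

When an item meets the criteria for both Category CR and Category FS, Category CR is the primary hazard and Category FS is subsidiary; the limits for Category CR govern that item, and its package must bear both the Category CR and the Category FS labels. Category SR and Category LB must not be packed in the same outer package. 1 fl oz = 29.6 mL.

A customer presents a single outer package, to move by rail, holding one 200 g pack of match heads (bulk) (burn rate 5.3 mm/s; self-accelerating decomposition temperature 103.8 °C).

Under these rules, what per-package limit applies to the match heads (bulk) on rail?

500 g

Burn rate 5.3 mm/s meets the Category FS criterion (Flammable Solid), so the match heads (bulk) are Category FS.
The rail limit for Category FS is 500 g.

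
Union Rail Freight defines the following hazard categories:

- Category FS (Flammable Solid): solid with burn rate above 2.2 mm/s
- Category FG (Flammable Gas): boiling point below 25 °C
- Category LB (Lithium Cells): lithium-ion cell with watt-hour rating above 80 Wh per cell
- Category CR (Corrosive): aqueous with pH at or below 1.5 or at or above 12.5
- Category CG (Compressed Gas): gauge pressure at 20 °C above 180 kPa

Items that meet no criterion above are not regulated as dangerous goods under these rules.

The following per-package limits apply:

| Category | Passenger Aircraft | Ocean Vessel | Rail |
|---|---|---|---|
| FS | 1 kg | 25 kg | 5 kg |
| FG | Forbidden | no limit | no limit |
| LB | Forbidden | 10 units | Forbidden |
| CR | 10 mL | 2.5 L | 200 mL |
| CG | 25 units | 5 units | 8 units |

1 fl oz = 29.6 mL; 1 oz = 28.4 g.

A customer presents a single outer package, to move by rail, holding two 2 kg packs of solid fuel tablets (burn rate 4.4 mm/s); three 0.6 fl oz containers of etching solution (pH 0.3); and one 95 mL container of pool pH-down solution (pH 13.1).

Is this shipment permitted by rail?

Yes

With burn rate 4.4 mm/s (> 2.2 mm/s), the solid fuel tablets fall in Category FS.
With pH 0.3 (≤ 1.5), the etching solution falls in Category CR.
Pool pH-down solution: pH 13.1 ≥ 12.5 → Category CR (Corrosive).
Category CR net quantity: (three 0.6 fl oz containers = 53.28 mL) + 95 mL = 148.28 mL.
148.28 mL is within the rail limit of 200 mL for Category CR.
Category FS quantity: two 2 kg packs = 4 kg.
4 kg is within the rail limit of 5 kg for Category FS.
Every hazard category is within its rail limit and no segregation rule is violated.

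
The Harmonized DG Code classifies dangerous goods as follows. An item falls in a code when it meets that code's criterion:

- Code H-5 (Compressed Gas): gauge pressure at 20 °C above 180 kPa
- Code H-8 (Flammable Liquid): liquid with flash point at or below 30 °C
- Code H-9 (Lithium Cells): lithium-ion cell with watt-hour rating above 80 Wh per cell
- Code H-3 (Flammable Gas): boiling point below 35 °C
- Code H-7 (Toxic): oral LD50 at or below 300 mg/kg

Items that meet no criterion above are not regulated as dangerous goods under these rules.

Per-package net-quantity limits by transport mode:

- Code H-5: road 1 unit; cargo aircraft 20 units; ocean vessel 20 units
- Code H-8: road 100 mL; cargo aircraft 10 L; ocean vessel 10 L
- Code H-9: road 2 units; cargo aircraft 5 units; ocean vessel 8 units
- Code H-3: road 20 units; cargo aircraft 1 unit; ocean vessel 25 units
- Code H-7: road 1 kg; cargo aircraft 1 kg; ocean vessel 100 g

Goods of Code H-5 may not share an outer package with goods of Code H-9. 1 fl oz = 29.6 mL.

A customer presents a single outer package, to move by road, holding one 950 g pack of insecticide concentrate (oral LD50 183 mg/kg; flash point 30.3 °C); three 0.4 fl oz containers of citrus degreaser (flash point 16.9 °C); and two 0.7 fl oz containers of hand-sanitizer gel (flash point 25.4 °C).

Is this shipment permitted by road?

Yes

With oral LD50 183 mg/kg (≤ 300 mg/kg), the insecticide concentrate falls in Code H-7.
The citrus degreaser has flash point 16.9 °C, which is ≤ 30 °C, so it is Code H-8 (Flammable Liquid).
With flash point 25.4 °C (≤ 30 °C), the hand-sanitizer gel falls in Code H-8.
Code H-8 net quantity: (three 0.4 fl oz containers = 35.52 mL) + (two 0.7 fl oz containers = 41.44 mL) = 76.96 mL.
76.96 mL is within the road limit of 100 mL for Code H-8.
Code H-7 quantity: 950 g.
950 g is within the road limit of 1 kg for Code H-7.
The segregation rule (Code H-5 with Code H-9) does not apply to Code H-8 with Code H-7.
Every hazard code is within its road limit and no segregation rule is violated.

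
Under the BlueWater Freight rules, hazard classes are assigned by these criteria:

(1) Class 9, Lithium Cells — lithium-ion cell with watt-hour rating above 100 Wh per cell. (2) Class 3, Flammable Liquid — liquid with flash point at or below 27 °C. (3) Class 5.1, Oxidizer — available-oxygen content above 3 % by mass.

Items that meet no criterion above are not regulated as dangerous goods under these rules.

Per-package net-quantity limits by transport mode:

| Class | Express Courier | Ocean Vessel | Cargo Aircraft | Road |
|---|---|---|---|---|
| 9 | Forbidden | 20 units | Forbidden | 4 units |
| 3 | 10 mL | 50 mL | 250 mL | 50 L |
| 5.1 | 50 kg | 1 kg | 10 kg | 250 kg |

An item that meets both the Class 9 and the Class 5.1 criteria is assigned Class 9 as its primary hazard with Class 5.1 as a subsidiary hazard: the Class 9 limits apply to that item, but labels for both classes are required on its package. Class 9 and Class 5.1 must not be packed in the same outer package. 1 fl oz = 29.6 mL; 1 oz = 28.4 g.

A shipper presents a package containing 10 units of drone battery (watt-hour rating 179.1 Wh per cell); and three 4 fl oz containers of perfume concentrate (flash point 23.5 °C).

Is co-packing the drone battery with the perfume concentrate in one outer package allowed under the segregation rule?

Yes

The drone battery has watt-hour rating 179.1 Wh per cell, which is > 100 Wh per cell, so it is Class 9 (Lithium Cells).
The perfume concentrate has flash point 23.5 °C, which is ≤ 27 °C, so it is Class 3 (Flammable Liquid).
No segregation rule bars Class 9 with Class 3.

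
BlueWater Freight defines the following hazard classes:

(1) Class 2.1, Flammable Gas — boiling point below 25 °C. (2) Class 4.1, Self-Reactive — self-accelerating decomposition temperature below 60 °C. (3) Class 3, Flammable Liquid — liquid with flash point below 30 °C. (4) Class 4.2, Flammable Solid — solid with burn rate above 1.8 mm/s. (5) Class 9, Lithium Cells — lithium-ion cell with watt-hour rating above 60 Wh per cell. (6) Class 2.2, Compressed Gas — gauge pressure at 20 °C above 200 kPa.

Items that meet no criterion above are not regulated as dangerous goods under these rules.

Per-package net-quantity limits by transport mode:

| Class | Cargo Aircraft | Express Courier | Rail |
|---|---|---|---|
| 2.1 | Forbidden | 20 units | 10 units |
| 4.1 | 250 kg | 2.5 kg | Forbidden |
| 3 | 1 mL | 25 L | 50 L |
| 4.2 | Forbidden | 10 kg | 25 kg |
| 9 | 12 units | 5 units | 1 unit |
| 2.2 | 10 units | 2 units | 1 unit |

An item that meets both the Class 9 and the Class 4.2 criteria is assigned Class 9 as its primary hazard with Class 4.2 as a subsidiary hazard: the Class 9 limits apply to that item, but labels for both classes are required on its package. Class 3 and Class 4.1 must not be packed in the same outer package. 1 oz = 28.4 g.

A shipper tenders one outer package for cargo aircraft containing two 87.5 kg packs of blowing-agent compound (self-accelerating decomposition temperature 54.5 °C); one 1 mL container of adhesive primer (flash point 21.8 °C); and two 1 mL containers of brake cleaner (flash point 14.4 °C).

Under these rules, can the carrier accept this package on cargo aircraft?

No

The blowing-agent compound has self-accelerating decomposition temperature 54.5 °C, which is < 60 °C, so it is Class 4.1 (Self-Reactive).
With flash point 21.8 °C (< 30 °C), the adhesive primer falls in Class 3.
With flash point 14.4 °C (< 30 °C), the brake cleaner falls in Class 3.
Total Class 3: 1 mL + (two 1 mL containers = 2 mL) = 3 mL.
That exceeds the Class 3 cargo aircraft limit of 1 mL.
Class 4.1 quantity: two 87.5 kg packs = 175 kg.
That is within the Class 4.1 cargo aircraft limit of 250 kg.
Class 3 and Class 4.1 may not share an outer package.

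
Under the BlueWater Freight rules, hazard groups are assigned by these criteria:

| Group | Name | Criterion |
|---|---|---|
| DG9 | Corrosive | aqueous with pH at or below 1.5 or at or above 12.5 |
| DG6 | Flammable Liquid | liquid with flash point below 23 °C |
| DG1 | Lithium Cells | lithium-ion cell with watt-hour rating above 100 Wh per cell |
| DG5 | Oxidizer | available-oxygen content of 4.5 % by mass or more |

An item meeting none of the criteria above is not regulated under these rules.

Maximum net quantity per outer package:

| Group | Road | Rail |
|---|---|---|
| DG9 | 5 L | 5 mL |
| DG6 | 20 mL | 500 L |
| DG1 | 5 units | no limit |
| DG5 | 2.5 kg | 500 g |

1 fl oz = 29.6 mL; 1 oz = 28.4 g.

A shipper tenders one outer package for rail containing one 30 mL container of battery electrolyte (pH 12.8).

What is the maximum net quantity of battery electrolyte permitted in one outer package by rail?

5 mL

pH 12.8 meets the Group DG9 criterion (Corrosive), so the battery electrolyte is Group DG9.
The rail limit for Group DG9 is 5 mL.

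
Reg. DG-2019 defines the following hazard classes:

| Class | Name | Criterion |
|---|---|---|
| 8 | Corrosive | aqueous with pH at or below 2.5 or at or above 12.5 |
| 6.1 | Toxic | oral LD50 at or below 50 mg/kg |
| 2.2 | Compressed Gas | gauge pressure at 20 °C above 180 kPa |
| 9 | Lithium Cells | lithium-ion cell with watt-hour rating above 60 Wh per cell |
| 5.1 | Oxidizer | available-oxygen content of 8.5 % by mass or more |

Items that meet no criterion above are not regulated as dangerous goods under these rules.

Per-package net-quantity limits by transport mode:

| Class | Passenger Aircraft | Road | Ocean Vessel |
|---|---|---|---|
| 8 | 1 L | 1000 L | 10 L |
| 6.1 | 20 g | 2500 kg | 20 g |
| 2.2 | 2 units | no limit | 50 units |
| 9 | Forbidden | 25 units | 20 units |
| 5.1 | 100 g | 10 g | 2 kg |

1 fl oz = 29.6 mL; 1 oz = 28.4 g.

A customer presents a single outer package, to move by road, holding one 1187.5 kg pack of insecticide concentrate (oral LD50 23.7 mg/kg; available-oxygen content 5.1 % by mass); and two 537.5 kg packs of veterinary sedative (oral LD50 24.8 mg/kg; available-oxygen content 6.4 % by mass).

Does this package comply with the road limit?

The insecticide concentrate has oral LD50 23.7 mg/kg, which is ≤ 50 mg/kg, so it is Class 6.1 (Toxic).
Veterinary sedative: oral LD50 24.8 mg/kg ≤ 50 mg/kg → Class 6.1 (Toxic).
Class 6.1 net quantity: 1187.5 kg + (two 537.5 kg packs = 1075 kg) = 2262.5 kg.
That is within the Class 6.1 road limit of 2500 kg.

Yes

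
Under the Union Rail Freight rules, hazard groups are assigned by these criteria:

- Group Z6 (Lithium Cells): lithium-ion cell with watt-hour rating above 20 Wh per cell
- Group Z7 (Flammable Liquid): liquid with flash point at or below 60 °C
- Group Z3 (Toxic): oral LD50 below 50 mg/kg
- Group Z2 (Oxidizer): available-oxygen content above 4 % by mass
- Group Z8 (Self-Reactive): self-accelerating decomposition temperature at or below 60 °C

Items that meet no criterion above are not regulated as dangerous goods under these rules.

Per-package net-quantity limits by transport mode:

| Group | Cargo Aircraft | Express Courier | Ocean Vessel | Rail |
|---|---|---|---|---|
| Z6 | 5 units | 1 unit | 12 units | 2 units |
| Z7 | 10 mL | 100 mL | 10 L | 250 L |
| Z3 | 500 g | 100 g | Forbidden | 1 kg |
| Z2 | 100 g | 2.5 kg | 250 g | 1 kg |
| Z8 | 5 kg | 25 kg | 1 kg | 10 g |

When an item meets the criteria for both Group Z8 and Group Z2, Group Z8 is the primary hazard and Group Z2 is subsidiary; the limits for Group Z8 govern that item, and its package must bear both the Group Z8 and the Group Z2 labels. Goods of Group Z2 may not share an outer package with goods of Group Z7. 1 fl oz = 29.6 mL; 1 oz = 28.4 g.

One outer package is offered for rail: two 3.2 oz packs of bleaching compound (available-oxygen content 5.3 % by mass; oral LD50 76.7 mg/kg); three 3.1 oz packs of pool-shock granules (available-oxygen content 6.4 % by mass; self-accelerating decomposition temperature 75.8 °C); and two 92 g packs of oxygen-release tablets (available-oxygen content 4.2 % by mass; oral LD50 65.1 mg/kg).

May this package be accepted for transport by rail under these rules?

The bleaching compound has available-oxygen content 5.3 % by mass, which is > 4 % by mass, so it is Group Z2 (Oxidizer).
The pool-shock granules have available-oxygen content 6.4 % by mass, which is > 4 % by mass, so they are Group Z2 (Oxidizer).
The oxygen-release tablets have available-oxygen content 4.2 % by mass, which is > 4 % by mass, so they are Group Z2 (Oxidizer).
Total Group Z2: (two 3.2 oz packs = 181.76 g) + (three 3.1 oz packs = 264.12 g) + (two 92 g packs = 184 g) = 629.88 g.
629.88 g is within the rail limit of 1 kg for Group Z2.

Yes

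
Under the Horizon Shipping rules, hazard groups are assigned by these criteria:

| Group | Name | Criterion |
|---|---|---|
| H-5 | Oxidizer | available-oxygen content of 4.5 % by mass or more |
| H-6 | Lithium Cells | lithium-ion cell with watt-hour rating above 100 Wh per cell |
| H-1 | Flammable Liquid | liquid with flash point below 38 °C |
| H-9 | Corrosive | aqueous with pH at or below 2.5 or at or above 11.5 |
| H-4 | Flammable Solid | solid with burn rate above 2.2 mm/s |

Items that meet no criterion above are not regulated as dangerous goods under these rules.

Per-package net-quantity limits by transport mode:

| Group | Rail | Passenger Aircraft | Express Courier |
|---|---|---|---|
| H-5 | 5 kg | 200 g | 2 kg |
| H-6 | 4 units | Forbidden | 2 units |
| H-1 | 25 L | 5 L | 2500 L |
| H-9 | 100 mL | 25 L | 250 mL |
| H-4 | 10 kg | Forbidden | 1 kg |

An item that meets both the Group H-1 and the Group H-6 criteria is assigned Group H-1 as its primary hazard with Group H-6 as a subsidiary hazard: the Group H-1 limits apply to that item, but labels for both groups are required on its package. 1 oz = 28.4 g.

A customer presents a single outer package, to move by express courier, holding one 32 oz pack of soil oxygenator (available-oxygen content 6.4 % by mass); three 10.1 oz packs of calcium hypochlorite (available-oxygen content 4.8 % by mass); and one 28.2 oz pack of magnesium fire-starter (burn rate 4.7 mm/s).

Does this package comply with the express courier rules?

With available-oxygen content 6.4 % by mass (≥ 4.5 % by mass), the soil oxygenator falls in Group H-5.
The calcium hypochlorite has available-oxygen content 4.8 % by mass, which is ≥ 4.5 % by mass, so it is Group H-5 (Oxidizer).
The magnesium fire-starter has burn rate 4.7 mm/s, which is > 2.2 mm/s, so it is Group H-4 (Flammable Solid).
Total Group H-5: (one 32 oz pack = 908.8 g) + (three 10.1 oz packs = 860.52 g) = 1769.32 g.
That is within the Group H-5 express courier limit of 2 kg.
Group H-4 quantity: one 28.2 oz pack = 800.88 g.
800.88 g ≤ 1 kg (express courier limit, Group H-4) — within limit.
Every hazard group is within its express courier limit and no segregation rule is violated.

Yes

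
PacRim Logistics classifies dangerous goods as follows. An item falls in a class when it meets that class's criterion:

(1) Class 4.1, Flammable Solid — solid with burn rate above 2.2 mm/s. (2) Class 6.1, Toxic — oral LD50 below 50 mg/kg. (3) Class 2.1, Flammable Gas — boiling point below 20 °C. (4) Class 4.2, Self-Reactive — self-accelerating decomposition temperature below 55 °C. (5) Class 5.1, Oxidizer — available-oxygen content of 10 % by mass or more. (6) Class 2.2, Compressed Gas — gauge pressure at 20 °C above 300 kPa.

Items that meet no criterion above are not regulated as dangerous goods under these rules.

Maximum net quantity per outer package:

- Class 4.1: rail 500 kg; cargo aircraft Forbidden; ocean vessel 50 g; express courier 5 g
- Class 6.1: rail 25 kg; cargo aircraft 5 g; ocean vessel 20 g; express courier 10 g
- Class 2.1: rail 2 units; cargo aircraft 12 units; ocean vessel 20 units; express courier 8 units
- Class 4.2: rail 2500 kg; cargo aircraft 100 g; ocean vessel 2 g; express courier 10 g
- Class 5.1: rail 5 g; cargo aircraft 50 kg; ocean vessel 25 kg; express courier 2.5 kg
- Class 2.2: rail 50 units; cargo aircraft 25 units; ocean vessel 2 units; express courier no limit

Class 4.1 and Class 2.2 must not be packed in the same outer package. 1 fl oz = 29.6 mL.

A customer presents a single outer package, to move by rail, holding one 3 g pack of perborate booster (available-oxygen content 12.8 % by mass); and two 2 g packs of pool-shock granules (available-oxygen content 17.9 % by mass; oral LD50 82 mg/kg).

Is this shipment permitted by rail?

The perborate booster has available-oxygen content 12.8 % by mass, which is ≥ 10 % by mass, so it is Class 5.1 (Oxidizer).
The pool-shock granules have available-oxygen content 17.9 % by mass, which is ≥ 10 % by mass, so they are Class 5.1 (Oxidizer).
Class 5.1 net quantity: 3 g + (two 2 g packs = 4 g) = 7 g.
7 g exceeds the rail limit of 5 g for Class 5.1.

No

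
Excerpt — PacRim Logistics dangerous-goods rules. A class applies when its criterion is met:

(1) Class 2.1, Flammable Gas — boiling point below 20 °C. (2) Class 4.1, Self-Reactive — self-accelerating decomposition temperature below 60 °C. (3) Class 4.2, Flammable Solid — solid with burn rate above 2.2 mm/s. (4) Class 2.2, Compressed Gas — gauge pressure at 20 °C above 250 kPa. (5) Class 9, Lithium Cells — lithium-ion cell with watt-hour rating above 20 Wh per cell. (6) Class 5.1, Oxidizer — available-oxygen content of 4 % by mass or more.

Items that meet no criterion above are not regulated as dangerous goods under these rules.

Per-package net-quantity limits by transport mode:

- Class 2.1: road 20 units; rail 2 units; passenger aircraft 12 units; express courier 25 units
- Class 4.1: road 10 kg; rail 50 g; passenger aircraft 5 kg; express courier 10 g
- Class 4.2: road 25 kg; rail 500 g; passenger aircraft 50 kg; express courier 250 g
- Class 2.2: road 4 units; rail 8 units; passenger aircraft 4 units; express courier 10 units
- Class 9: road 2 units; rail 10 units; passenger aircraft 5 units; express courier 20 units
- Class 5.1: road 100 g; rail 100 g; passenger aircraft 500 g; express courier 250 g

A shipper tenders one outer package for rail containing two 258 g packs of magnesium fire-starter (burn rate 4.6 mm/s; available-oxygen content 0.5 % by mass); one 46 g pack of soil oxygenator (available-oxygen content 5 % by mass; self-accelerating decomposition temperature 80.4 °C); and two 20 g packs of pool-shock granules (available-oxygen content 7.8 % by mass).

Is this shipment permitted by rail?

With burn rate 4.6 mm/s (> 2.2 mm/s), the magnesium fire-starter falls in Class 4.2.
With available-oxygen content 5 % by mass (≥ 4 % by mass), the soil oxygenator falls in Class 5.1.
Pool-shock granules: available-oxygen content 7.8 % by mass ≥ 4 % by mass → Class 5.1 (Oxidizer).
Total Class 5.1: 46 g + (two 20 g packs = 40 g) = 86 g.
86 g ≤ 100 g (rail limit, Class 5.1) — within limit.
Class 4.2 quantity: two 258 g packs = 516 g.
That exceeds the Class 4.2 rail limit of 500 g.

No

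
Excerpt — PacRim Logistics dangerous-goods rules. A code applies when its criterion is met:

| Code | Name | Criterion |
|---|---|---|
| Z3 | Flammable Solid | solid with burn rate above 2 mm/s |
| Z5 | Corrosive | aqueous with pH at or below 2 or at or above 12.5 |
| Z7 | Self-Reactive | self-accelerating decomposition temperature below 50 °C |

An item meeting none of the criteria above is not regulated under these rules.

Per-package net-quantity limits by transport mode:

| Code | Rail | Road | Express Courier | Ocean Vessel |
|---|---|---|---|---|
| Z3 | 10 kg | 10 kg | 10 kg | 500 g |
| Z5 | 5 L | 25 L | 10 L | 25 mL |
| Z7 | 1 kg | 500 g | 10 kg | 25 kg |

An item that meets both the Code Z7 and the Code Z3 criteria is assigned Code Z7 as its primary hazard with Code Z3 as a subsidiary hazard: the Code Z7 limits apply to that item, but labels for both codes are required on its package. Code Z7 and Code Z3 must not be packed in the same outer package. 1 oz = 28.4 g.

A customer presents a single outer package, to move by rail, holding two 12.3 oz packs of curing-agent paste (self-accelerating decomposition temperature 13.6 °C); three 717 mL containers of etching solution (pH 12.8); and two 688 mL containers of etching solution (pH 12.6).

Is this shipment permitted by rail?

The curing-agent paste has self-accelerating decomposition temperature 13.6 °C, which is < 50 °C, so it is Code Z7 (Self-Reactive).
pH 12.8 meets the Code Z5 criterion (Corrosive), so the etching solution is Code Z5.
With pH 12.6 (≥ 12.5), the etching solution falls in Code Z5.
Code Z7 quantity: two 12.3 oz packs = 698.64 g.
698.64 g is within the rail limit of 1 kg for Code Z7.
Total Code Z5: (three 717 mL containers = 2.151 L) + (two 688 mL containers = 1.376 L) = 3.527 L.
3.527 L is within the rail limit of 5 L for Code Z5.
The segregation rule (Code Z7 with Code Z3) does not apply to Code Z7 with Code Z5.
Every hazard code is within its rail limit and no segregation rule is violated.

Yes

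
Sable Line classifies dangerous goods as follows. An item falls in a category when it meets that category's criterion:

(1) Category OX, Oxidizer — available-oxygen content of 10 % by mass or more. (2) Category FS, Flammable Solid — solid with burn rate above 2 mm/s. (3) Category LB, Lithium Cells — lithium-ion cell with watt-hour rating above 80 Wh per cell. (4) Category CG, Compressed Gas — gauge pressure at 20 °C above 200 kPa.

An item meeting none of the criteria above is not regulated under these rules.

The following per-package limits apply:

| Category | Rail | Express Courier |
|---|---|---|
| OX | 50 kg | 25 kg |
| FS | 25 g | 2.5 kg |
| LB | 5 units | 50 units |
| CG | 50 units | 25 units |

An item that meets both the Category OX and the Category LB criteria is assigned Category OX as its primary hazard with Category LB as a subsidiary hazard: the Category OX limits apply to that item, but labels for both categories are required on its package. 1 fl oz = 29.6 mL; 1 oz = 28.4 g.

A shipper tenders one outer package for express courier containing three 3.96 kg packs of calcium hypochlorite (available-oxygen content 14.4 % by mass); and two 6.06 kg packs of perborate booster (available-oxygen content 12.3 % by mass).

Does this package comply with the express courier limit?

Available-oxygen content 14.4 % by mass meets the Category OX criterion (Oxidizer), so the calcium hypochlorite is Category OX.
The perborate booster has available-oxygen content 12.3 % by mass, which is ≥ 10 % by mass, so it is Category OX (Oxidizer).
Category OX net quantity: (three 3.96 kg packs = 11.88 kg) + (two 6.06 kg packs = 12.12 kg) = 24 kg.
24 kg is within the express courier limit of 25 kg for Category OX.

Yes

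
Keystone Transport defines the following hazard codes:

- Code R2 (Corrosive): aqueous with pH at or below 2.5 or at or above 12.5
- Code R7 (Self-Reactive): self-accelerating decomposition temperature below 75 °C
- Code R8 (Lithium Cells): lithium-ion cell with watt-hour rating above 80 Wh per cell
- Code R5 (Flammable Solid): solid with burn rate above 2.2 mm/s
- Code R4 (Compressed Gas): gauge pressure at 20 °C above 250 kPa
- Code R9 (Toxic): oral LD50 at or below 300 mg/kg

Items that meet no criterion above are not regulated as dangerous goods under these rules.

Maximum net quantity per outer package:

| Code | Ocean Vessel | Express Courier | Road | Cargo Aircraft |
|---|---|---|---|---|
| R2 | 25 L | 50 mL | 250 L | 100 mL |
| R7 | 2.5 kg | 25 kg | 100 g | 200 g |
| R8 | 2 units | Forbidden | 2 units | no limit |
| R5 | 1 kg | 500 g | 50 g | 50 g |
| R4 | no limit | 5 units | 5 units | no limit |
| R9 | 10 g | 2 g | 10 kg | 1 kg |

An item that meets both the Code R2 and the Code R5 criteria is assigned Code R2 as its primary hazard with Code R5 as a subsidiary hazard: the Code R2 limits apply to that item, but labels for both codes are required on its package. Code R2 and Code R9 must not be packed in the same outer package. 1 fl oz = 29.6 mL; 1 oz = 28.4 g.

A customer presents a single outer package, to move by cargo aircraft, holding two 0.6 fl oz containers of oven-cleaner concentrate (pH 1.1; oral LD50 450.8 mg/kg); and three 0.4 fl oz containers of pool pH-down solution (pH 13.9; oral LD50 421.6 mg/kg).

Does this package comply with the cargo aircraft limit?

Yes

The oven-cleaner concentrate has pH 1.1, which is ≤ 2.5, so it is Code R2 (Corrosive).
pH 13.9 meets the Code R2 criterion (Corrosive), so the pool pH-down solution is Code R2.
Code R2 net quantity: (two 0.6 fl oz containers = 35.52 mL) + (three 0.4 fl oz containers = 35.52 mL) = 71.04 mL.
71.04 mL ≤ 100 mL (cargo aircraft limit, Code R2) — within limit.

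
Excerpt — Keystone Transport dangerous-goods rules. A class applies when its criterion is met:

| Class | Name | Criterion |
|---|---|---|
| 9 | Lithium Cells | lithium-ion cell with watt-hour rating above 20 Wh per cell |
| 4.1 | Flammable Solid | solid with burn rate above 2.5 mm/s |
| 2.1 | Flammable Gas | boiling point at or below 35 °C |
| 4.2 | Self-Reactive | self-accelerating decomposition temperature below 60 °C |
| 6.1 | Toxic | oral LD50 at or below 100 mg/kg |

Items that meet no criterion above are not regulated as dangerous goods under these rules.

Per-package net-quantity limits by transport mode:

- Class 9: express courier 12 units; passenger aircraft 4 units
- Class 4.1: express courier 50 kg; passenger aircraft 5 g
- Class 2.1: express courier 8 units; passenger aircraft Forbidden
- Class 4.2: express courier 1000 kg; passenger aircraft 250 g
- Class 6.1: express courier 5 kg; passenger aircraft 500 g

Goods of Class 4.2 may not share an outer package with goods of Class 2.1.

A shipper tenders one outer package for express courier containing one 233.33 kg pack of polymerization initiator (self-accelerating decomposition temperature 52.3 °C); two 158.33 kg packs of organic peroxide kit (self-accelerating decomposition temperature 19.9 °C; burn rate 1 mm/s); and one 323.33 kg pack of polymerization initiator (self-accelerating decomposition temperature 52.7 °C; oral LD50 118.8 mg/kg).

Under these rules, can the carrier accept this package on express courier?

Yes

With self-accelerating decomposition temperature 52.3 °C (< 60 °C), the polymerization initiator falls in Class 4.2.
Self-accelerating decomposition temperature 19.9 °C meets the Class 4.2 criterion (Self-Reactive), so the organic peroxide kit is Class 4.2.
The polymerization initiator has self-accelerating decomposition temperature 52.7 °C, which is < 60 °C, so it is Class 4.2 (Self-Reactive).
Class 4.2 net quantity: 233.33 kg + (two 158.33 kg packs = 316.66 kg) + 323.33 kg = 873.32 kg.
873.32 kg ≤ 1000 kg (express courier limit, Class 4.2) — within limit.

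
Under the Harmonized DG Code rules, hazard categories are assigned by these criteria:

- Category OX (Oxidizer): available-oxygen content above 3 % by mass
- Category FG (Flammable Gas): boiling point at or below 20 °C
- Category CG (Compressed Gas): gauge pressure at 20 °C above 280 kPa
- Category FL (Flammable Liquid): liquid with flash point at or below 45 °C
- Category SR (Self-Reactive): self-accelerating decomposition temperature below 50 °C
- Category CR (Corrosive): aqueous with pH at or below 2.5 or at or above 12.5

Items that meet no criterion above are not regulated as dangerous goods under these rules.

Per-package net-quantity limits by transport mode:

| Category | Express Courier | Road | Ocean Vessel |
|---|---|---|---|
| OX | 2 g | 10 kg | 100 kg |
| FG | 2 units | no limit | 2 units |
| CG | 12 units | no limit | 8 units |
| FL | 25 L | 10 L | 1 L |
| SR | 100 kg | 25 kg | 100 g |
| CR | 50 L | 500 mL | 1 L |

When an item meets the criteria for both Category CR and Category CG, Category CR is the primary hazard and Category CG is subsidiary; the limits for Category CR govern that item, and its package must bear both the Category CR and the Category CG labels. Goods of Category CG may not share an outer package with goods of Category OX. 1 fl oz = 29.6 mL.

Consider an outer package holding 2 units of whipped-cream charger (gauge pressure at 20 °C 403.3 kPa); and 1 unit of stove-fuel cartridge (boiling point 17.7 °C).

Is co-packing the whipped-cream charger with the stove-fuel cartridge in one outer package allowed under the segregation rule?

Yes

Gauge pressure at 20 °C 403.3 kPa meets the Category CG criterion (Compressed Gas), so the whipped-cream charger is Category CG.
Boiling point 17.7 °C meets the Category FG criterion (Flammable Gas), so the stove-fuel cartridge is Category FG.
No segregation rule bars Category CG with Category FG.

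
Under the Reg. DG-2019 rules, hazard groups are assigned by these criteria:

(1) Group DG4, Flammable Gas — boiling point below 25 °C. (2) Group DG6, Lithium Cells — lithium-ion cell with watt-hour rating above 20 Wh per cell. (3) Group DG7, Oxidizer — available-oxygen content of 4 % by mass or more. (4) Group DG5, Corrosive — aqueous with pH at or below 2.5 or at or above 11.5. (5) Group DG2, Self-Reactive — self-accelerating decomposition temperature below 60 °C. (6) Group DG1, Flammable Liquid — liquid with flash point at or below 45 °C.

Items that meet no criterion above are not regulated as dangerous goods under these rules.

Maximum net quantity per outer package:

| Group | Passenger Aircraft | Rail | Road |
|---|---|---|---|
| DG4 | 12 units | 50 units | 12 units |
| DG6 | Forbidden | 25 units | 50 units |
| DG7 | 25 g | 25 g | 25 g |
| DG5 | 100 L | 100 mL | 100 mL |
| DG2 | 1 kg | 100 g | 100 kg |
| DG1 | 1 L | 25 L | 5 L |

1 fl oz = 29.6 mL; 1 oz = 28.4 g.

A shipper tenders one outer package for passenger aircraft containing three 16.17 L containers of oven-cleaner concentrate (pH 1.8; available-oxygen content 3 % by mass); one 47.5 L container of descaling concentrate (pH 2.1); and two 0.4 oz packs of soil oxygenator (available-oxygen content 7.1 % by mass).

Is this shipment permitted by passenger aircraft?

With pH 1.8 (≤ 2.5), the oven-cleaner concentrate falls in Group DG5.
With pH 2.1 (≤ 2.5), the descaling concentrate falls in Group DG5.
With available-oxygen content 7.1 % by mass (≥ 4 % by mass), the soil oxygenator falls in Group DG7.
Group DG5 net quantity: (three 16.17 L containers = 48.51 L) + 47.5 L = 96.01 L.
96.01 L is within the passenger aircraft limit of 100 L for Group DG5.
Group DG7 quantity: two 0.4 oz packs = 22.72 g.
That is within the Group DG7 passenger aircraft limit of 25 g.
Every hazard group is within its passenger aircraft limit and no segregation rule is violated.

Yes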